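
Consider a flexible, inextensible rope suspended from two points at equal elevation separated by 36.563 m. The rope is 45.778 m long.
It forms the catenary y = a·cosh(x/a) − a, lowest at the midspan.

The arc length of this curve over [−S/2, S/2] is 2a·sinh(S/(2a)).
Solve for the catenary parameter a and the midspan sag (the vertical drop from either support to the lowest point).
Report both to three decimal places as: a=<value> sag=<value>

seed: a₀ = √(S³/(24(L−S))) = √(36.563³/(24·9.215)) = 14.866524
iter 1: u=1.229709  f(a)=+7.224e-01  f'(a)=-1.438e+00  a ← 14.866524 − (+7.224e-01/-1.438e+00) = 15.369008
iter 2: u=1.189504  f(a)=+3.824e-02  f'(a)=-1.289e+00  a ← 15.369008 − (+3.824e-02/-1.289e+00) = 15.398674
iter 3: u=1.187213  f(a)=+1.204e-04  f'(a)=-1.281e+00  a ← 15.398674 − (+1.204e-04/-1.281e+00) = 15.398768
iter 4: u=1.187205  f(a)=+1.202e-09  f'(a)=-1.281e+00  a ← 15.398768 − (+1.202e-09/-1.281e+00) = 15.398768
iter 5: u=1.187205  f(a)=+0.000e+00  f'(a)=-1.281e+00  a ← 15.398768 − (+0.000e+00/-1.281e+00) = 15.398768
converged: |Δa| < 1e-12 after 5 iterations
sag = a·(cosh(S/(2a)) − 1) = 15.398768·(cosh(1.187205) − 1) = 12.187975
T_max/T_min = cosh(S/(2a)) = 1.791490

a=15.399 sag=12.188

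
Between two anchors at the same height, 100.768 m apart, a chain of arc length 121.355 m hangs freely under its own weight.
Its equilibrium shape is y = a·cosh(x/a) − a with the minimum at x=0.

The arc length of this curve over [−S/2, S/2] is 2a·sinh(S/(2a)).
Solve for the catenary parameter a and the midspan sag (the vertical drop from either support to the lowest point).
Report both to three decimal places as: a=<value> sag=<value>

a=46.841 sag=29.813

seed: a₀ = √(S³/(24(L−S))) = √(100.768³/(24·20.587)) = 45.507377
iter 1: u=1.107161  f(a)=+1.299e+00  f'(a)=-1.021e+00  a ← 45.507377 − (+1.299e+00/-1.021e+00) = 46.780332
iter 2: u=1.077034  f(a)=+5.651e-02  f'(a)=-9.336e-01  a ← 46.780332 − (+5.651e-02/-9.336e-01) = 46.840860
iter 3: u=1.075642  f(a)=+1.177e-04  f'(a)=-9.297e-01  a ← 46.840860 − (+1.177e-04/-9.297e-01) = 46.840986
iter 4: u=1.075639  f(a)=+5.125e-10  f'(a)=-9.297e-01  a ← 46.840986 − (+5.125e-10/-9.297e-01) = 46.840986
iter 5: u=1.075639  f(a)=+4.263e-14  f'(a)=-9.297e-01  a ← 46.840986 − (+4.263e-14/-9.297e-01) = 46.840986
converged: |Δa| < 1e-12 after 5 iterations
sag = a·(cosh(S/(2a)) − 1) = 46.840986·(cosh(1.075639) − 1) = 29.813022
T_max/T_min = cosh(S/(2a)) = 1.636473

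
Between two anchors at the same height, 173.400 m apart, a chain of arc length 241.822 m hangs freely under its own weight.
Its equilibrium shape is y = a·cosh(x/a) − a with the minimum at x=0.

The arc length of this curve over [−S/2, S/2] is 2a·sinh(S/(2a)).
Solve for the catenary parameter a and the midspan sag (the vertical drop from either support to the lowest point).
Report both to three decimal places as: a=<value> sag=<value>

a=59.419 sag=75.303

seed: a₀ = √(S³/(24(L−S))) = √(173.400³/(24·68.422)) = 56.346914
iter 1: u=1.538682  f(a)=+8.572e+00  f'(a)=-3.054e+00  a ← 56.346914 − (+8.572e+00/-3.054e+00) = 59.153212
iter 2: u=1.465685  f(a)=+6.820e-01  f'(a)=-2.586e+00  a ← 59.153212 − (+6.820e-01/-2.586e+00) = 59.416922
iter 3: u=1.459180  f(a)=+5.141e-03  f'(a)=-2.547e+00  a ← 59.416922 − (+5.141e-03/-2.547e+00) = 59.418940
iter 4: u=1.459131  f(a)=+2.971e-07  f'(a)=-2.547e+00  a ← 59.418940 − (+2.971e-07/-2.547e+00) = 59.418940
iter 5: u=1.459131  f(a)=+0.000e+00  f'(a)=-2.547e+00  a ← 59.418940 − (+0.000e+00/-2.547e+00) = 59.418940
converged: |Δa| < 1e-12 after 5 iterations
sag = a·(cosh(S/(2a)) − 1) = 59.418940·(cosh(1.459131) − 1) = 75.303294
T_max/T_min = cosh(S/(2a)) = 2.267328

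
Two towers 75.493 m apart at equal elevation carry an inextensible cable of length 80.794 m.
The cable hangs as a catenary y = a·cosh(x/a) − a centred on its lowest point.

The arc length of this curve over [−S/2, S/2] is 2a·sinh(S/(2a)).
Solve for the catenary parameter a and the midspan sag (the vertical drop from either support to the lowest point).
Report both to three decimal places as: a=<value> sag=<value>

a=58.756 sag=12.547

seed: a₀ = √(S³/(24(L−S))) = √(75.493³/(24·5.301)) = 58.153452
iter 1: u=0.649084  f(a)=+1.128e-01  f'(a)=-1.901e-01  a ← 58.153452 − (+1.128e-01/-1.901e-01) = 58.746773
iter 2: u=0.642529  f(a)=+1.749e-03  f'(a)=-1.843e-01  a ← 58.746773 − (+1.749e-03/-1.843e-01) = 58.756268
iter 3: u=0.642425  f(a)=+4.356e-07  f'(a)=-1.842e-01  a ← 58.756268 − (+4.356e-07/-1.842e-01) = 58.756271
iter 4: u=0.642425  f(a)=+4.263e-14  f'(a)=-1.842e-01  a ← 58.756271 − (+4.263e-14/-1.842e-01) = 58.756271
converged: |Δa| < 1e-12 after 4 iterations
sag = a·(cosh(S/(2a)) − 1) = 58.756271·(cosh(0.642425) − 1) = 12.547425
T_max/T_min = cosh(S/(2a)) = 1.213550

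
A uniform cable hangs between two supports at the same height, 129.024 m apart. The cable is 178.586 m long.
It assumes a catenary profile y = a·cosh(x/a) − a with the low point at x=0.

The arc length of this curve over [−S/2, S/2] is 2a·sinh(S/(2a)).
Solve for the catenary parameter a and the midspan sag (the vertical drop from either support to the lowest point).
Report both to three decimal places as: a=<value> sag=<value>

a=44.754 sag=55.127

seed: a₀ = √(S³/(24(L−S))) = √(129.024³/(24·49.562)) = 42.493815
iter 1: u=1.518150  f(a)=+6.035e+00  f'(a)=-2.916e+00  a ← 42.493815 − (+6.035e+00/-2.916e+00) = 44.563132
iter 2: u=1.447654  f(a)=+4.688e-01  f'(a)=-2.479e+00  a ← 44.563132 − (+4.688e-01/-2.479e+00) = 44.752227
iter 3: u=1.441537  f(a)=+3.356e-03  f'(a)=-2.444e+00  a ← 44.752227 − (+3.356e-03/-2.444e+00) = 44.753601
iter 4: u=1.441493  f(a)=+1.747e-07  f'(a)=-2.444e+00  a ← 44.753601 − (+1.747e-07/-2.444e+00) = 44.753601
iter 5: u=1.441493  f(a)=+2.842e-14  f'(a)=-2.444e+00  a ← 44.753601 − (+2.842e-14/-2.444e+00) = 44.753601
converged: |Δa| < 1e-12 after 5 iterations
sag = a·(cosh(S/(2a)) − 1) = 44.753601·(cosh(1.441493) − 1) = 55.126951
T_max/T_min = cosh(S/(2a)) = 2.231788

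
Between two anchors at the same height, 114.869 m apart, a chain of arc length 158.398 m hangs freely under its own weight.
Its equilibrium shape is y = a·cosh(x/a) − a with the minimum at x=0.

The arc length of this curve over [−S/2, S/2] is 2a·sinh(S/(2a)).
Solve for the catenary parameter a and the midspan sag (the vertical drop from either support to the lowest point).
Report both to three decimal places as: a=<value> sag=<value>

a=40.090 sag=48.678

seed: a₀ = √(S³/(24(L−S))) = √(114.869³/(24·43.529)) = 38.089853
iter 1: u=1.507869  f(a)=+5.225e+00  f'(a)=-2.849e+00  a ← 38.089853 − (+5.225e+00/-2.849e+00) = 39.923663
iter 2: u=1.438608  f(a)=+4.010e-01  f'(a)=-2.427e+00  a ← 39.923663 − (+4.010e-01/-2.427e+00) = 40.088887
iter 3: u=1.432679  f(a)=+2.797e-03  f'(a)=-2.393e+00  a ← 40.088887 − (+2.797e-03/-2.393e+00) = 40.090055
iter 4: u=1.432637  f(a)=+1.381e-07  f'(a)=-2.393e+00  a ← 40.090055 − (+1.381e-07/-2.393e+00) = 40.090055
iter 5: u=1.432637  f(a)=-2.842e-14  f'(a)=-2.393e+00  a ← 40.090055 − (-2.842e-14/-2.393e+00) = 40.090055
converged: |Δa| < 1e-12 after 5 iterations
sag = a·(cosh(S/(2a)) − 1) = 40.090055·(cosh(1.432637) − 1) = 48.677586
T_max/T_min = cosh(S/(2a)) = 2.214206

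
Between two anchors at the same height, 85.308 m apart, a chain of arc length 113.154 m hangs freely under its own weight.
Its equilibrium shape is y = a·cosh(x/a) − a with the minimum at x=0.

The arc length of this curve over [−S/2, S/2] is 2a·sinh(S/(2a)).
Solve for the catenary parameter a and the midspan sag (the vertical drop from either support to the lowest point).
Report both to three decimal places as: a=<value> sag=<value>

a=31.871 sag=33.065

seed: a₀ = √(S³/(24(L−S))) = √(85.308³/(24·27.846)) = 30.478782
iter 1: u=1.399465  f(a)=+2.857e+00  f'(a)=-2.211e+00  a ← 30.478782 − (+2.857e+00/-2.211e+00) = 31.771147
iter 2: u=1.342539  f(a)=+1.918e-01  f'(a)=-1.923e+00  a ← 31.771147 − (+1.918e-01/-1.923e+00) = 31.870868
iter 3: u=1.338338  f(a)=+1.002e-03  f'(a)=-1.903e+00  a ← 31.870868 − (+1.002e-03/-1.903e+00) = 31.871395
iter 4: u=1.338316  f(a)=+2.763e-08  f'(a)=-1.903e+00  a ← 31.871395 − (+2.763e-08/-1.903e+00) = 31.871395
iter 5: u=1.338316  f(a)=+4.263e-14  f'(a)=-1.903e+00  a ← 31.871395 − (+4.263e-14/-1.903e+00) = 31.871395
converged: |Δa| < 1e-12 after 5 iterations
sag = a·(cosh(S/(2a)) − 1) = 31.871395·(cosh(1.338316) − 1) = 33.065057
T_max/T_min = cosh(S/(2a)) = 2.037452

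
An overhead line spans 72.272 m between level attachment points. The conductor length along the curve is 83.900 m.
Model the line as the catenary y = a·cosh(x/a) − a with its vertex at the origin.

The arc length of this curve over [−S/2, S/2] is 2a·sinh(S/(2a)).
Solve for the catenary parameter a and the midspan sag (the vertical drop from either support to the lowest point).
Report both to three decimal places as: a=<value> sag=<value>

a=37.635 sag=18.723

seed: a₀ = √(S³/(24(L−S))) = √(72.272³/(24·11.628)) = 36.778751
iter 1: u=0.982524  f(a)=+5.743e-01  f'(a)=-6.955e-01  a ← 36.778751 − (+5.743e-01/-6.955e-01) = 37.604526
iter 2: u=0.960948  f(a)=+1.991e-02  f'(a)=-6.480e-01  a ← 37.604526 − (+1.991e-02/-6.480e-01) = 37.635253
iter 3: u=0.960164  f(a)=+2.584e-05  f'(a)=-6.464e-01  a ← 37.635253 − (+2.584e-05/-6.464e-01) = 37.635293
iter 4: u=0.960163  f(a)=+4.366e-11  f'(a)=-6.464e-01  a ← 37.635293 − (+4.366e-11/-6.464e-01) = 37.635293
iter 5: u=0.960163  f(a)=+0.000e+00  f'(a)=-6.464e-01  a ← 37.635293 − (+0.000e+00/-6.464e-01) = 37.635293
converged: |Δa| < 1e-12 after 5 iterations
sag = a·(cosh(S/(2a)) − 1) = 37.635293·(cosh(0.960163) − 1) = 18.722650
T_max/T_min = cosh(S/(2a)) = 1.497476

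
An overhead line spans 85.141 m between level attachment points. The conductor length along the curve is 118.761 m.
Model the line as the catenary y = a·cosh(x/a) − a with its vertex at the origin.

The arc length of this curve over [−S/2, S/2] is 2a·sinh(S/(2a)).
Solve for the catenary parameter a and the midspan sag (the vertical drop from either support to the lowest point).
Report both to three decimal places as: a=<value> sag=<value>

a=29.166 sag=36.991

seed: a₀ = √(S³/(24(L−S))) = √(85.141³/(24·33.620)) = 27.656909
iter 1: u=1.539236  f(a)=+4.215e+00  f'(a)=-3.058e+00  a ← 27.656909 − (+4.215e+00/-3.058e+00) = 29.035159
iter 2: u=1.466171  f(a)=+3.356e-01  f'(a)=-2.589e+00  a ← 29.035159 − (+3.356e-01/-2.589e+00) = 29.164771
iter 3: u=1.459655  f(a)=+2.533e-03  f'(a)=-2.550e+00  a ← 29.164771 − (+2.533e-03/-2.550e+00) = 29.165764
iter 4: u=1.459605  f(a)=+1.468e-07  f'(a)=-2.550e+00  a ← 29.165764 − (+1.468e-07/-2.550e+00) = 29.165764
iter 5: u=1.459605  f(a)=+1.421e-14  f'(a)=-2.550e+00  a ← 29.165764 − (+1.421e-14/-2.550e+00) = 29.165764
converged: |Δa| < 1e-12 after 5 iterations
sag = a·(cosh(S/(2a)) − 1) = 29.165764·(cosh(1.459605) − 1) = 36.990759
T_max/T_min = cosh(S/(2a)) = 2.268294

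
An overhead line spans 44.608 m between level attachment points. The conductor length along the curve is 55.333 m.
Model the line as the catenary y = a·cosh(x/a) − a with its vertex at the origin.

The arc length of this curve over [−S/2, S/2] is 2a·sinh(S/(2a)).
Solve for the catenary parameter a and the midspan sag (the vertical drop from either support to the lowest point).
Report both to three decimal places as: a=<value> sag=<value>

seed: a₀ = √(S³/(24(L−S))) = √(44.608³/(24·10.725)) = 18.570126
iter 1: u=1.201069  f(a)=+8.007e-01  f'(a)=-1.331e+00  a ← 18.570126 − (+8.007e-01/-1.331e+00) = 19.171907
iter 2: u=1.163369  f(a)=+4.057e-02  f'(a)=-1.199e+00  a ← 19.171907 − (+4.057e-02/-1.199e+00) = 19.205748
iter 3: u=1.161319  f(a)=+1.164e-04  f'(a)=-1.192e+00  a ← 19.205748 − (+1.164e-04/-1.192e+00) = 19.205845
iter 4: u=1.161313  f(a)=+9.655e-10  f'(a)=-1.192e+00  a ← 19.205845 − (+9.655e-10/-1.192e+00) = 19.205845
iter 5: u=1.161313  f(a)=+1.421e-14  f'(a)=-1.192e+00  a ← 19.205845 − (+1.421e-14/-1.192e+00) = 19.205845
converged: |Δa| < 1e-12 after 5 iterations
sag = a·(cosh(S/(2a)) − 1) = 19.205845·(cosh(1.161313) − 1) = 14.473521
T_max/T_min = cosh(S/(2a)) = 1.753600

a=19.206 sag=14.474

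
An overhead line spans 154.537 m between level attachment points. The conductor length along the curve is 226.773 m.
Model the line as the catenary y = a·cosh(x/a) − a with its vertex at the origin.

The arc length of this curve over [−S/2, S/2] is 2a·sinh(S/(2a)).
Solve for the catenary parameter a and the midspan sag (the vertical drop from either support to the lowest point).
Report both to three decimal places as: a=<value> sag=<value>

seed: a₀ = √(S³/(24(L−S))) = √(154.537³/(24·72.236)) = 46.138795
iter 1: u=1.674697  f(a)=+1.083e+01  f'(a)=-4.102e+00  a ← 46.138795 − (+1.083e+01/-4.102e+00) = 48.779660
iter 2: u=1.584031  f(a)=+9.997e-01  f'(a)=-3.377e+00  a ← 48.779660 − (+9.997e-01/-3.377e+00) = 49.075695
iter 3: u=1.574476  f(a)=+1.043e-02  f'(a)=-3.307e+00  a ← 49.075695 − (+1.043e-02/-3.307e+00) = 49.078847
iter 4: u=1.574375  f(a)=+1.160e-06  f'(a)=-3.306e+00  a ← 49.078847 − (+1.160e-06/-3.306e+00) = 49.078848
iter 5: u=1.574375  f(a)=+0.000e+00  f'(a)=-3.306e+00  a ← 49.078848 − (+0.000e+00/-3.306e+00) = 49.078848
converged: |Δa| < 1e-12 after 5 iterations
sag = a·(cosh(S/(2a)) − 1) = 49.078848·(cosh(1.574375) − 1) = 74.473698
T_max/T_min = cosh(S/(2a)) = 2.517430

a=49.079 sag=74.474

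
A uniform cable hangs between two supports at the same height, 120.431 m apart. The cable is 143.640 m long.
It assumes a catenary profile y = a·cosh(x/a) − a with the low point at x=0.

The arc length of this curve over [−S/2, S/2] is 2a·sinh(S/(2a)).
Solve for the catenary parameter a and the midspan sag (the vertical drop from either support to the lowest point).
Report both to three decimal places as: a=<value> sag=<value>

seed: a₀ = √(S³/(24(L−S))) = √(120.431³/(24·23.209)) = 55.998140
iter 1: u=1.075312  f(a)=+1.379e+00  f'(a)=-9.288e-01  a ← 55.998140 − (+1.379e+00/-9.288e-01) = 57.483226
iter 2: u=1.047532  f(a)=+5.678e-02  f'(a)=-8.538e-01  a ← 57.483226 − (+5.678e-02/-8.538e-01) = 57.549727
iter 3: u=1.046321  f(a)=+1.053e-04  f'(a)=-8.506e-01  a ← 57.549727 − (+1.053e-04/-8.506e-01) = 57.549851
iter 4: u=1.046319  f(a)=+3.641e-10  f'(a)=-8.506e-01  a ← 57.549851 − (+3.641e-10/-8.506e-01) = 57.549851
iter 5: u=1.046319  f(a)=-2.842e-14  f'(a)=-8.506e-01  a ← 57.549851 − (-2.842e-14/-8.506e-01) = 57.549851
converged: |Δa| < 1e-12 after 5 iterations
sag = a·(cosh(S/(2a)) − 1) = 57.549851·(cosh(1.046319) − 1) = 34.483283
T_max/T_min = cosh(S/(2a)) = 1.599190

a=57.550 sag=34.483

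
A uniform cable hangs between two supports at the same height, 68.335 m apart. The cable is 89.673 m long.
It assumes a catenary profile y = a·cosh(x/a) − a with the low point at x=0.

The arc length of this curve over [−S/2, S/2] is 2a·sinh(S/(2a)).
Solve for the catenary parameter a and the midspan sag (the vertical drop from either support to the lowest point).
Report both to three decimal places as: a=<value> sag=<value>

seed: a₀ = √(S³/(24(L−S))) = √(68.335³/(24·21.338)) = 24.962169
iter 1: u=1.368771  f(a)=+2.090e+00  f'(a)=-2.052e+00  a ← 24.962169 − (+2.090e+00/-2.052e+00) = 25.980821
iter 2: u=1.315105  f(a)=+1.348e-01  f'(a)=-1.795e+00  a ← 25.980821 − (+1.348e-01/-1.795e+00) = 26.055889
iter 3: u=1.311316  f(a)=+6.455e-04  f'(a)=-1.778e+00  a ← 26.055889 − (+6.455e-04/-1.778e+00) = 26.056252
iter 4: u=1.311298  f(a)=+1.497e-08  f'(a)=-1.778e+00  a ← 26.056252 − (+1.497e-08/-1.778e+00) = 26.056252
iter 5: u=1.311298  f(a)=+0.000e+00  f'(a)=-1.778e+00  a ← 26.056252 − (+0.000e+00/-1.778e+00) = 26.056252
converged: |Δa| < 1e-12 after 5 iterations
sag = a·(cosh(S/(2a)) − 1) = 26.056252·(cosh(1.311298) − 1) = 25.801631
T_max/T_min = cosh(S/(2a)) = 1.990228

a=26.056 sag=25.802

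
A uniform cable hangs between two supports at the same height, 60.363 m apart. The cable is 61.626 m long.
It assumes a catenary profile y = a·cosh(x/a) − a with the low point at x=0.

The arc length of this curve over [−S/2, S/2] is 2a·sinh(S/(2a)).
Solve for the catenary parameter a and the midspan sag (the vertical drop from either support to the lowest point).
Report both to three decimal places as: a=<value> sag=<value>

seed: a₀ = √(S³/(24(L−S))) = √(60.363³/(24·1.263)) = 85.182215
iter 1: u=0.354317  f(a)=+7.952e-03  f'(a)=-3.003e-02  a ← 85.182215 − (+7.952e-03/-3.003e-02) = 85.447021
iter 2: u=0.353219  f(a)=+3.723e-05  f'(a)=-2.975e-02  a ← 85.447021 − (+3.723e-05/-2.975e-02) = 85.448273
iter 3: u=0.353214  f(a)=+8.248e-10  f'(a)=-2.975e-02  a ← 85.448273 − (+8.248e-10/-2.975e-02) = 85.448273
iter 4: u=0.353214  f(a)=-1.421e-14  f'(a)=-2.975e-02  a ← 85.448273 − (-1.421e-14/-2.975e-02) = 85.448273
converged: |Δa| < 1e-12 after 4 iterations
sag = a·(cosh(S/(2a)) − 1) = 85.448273·(cosh(0.353214) − 1) = 5.385907
T_max/T_min = cosh(S/(2a)) = 1.063031

a=85.448 sag=5.386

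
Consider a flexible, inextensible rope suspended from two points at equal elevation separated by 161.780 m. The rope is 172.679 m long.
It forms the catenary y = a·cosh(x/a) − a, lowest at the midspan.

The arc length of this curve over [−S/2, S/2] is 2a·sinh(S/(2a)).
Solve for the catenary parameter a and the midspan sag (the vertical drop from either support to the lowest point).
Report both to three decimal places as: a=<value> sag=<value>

a=128.496 sag=26.313

seed: a₀ = √(S³/(24(L−S))) = √(161.780³/(24·10.899)) = 127.229640
iter 1: u=0.635780  f(a)=+2.224e-01  f'(a)=-1.784e-01  a ← 127.229640 − (+2.224e-01/-1.784e-01) = 128.476650
iter 2: u=0.629609  f(a)=+3.312e-03  f'(a)=-1.731e-01  a ← 128.476650 − (+3.312e-03/-1.731e-01) = 128.495787
iter 3: u=0.629515  f(a)=+7.592e-07  f'(a)=-1.730e-01  a ← 128.495787 − (+7.592e-07/-1.730e-01) = 128.495791
iter 4: u=0.629515  f(a)=+2.842e-14  f'(a)=-1.730e-01  a ← 128.495791 − (+2.842e-14/-1.730e-01) = 128.495791
converged: |Δa| < 1e-12 after 4 iterations
sag = a·(cosh(S/(2a)) − 1) = 128.495791·(cosh(0.629515) − 1) = 26.312728
T_max/T_min = cosh(S/(2a)) = 1.204775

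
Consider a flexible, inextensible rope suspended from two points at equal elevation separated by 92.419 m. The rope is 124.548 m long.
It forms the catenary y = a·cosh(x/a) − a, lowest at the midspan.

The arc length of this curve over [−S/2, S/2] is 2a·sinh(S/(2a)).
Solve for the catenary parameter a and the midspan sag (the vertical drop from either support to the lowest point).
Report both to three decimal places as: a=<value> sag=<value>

seed: a₀ = √(S³/(24(L−S))) = √(92.419³/(24·32.129)) = 31.995409
iter 1: u=1.444254  f(a)=+3.522e+00  f'(a)=-2.460e+00  a ← 31.995409 − (+3.522e+00/-2.460e+00) = 33.427357
iter 2: u=1.382386  f(a)=+2.503e-01  f'(a)=-2.122e+00  a ← 33.427357 − (+2.503e-01/-2.122e+00) = 33.545318
iter 3: u=1.377525  f(a)=+1.477e-03  f'(a)=-2.097e+00  a ← 33.545318 − (+1.477e-03/-2.097e+00) = 33.546022
iter 4: u=1.377496  f(a)=+5.212e-08  f'(a)=-2.096e+00  a ← 33.546022 − (+5.212e-08/-2.096e+00) = 33.546022
iter 5: u=1.377496  f(a)=+1.421e-14  f'(a)=-2.096e+00  a ← 33.546022 − (+1.421e-14/-2.096e+00) = 33.546022
converged: |Δa| < 1e-12 after 5 iterations
sag = a·(cosh(S/(2a)) − 1) = 33.546022·(cosh(1.377496) − 1) = 37.188599
T_max/T_min = cosh(S/(2a)) = 2.108584

a=33.546 sag=37.189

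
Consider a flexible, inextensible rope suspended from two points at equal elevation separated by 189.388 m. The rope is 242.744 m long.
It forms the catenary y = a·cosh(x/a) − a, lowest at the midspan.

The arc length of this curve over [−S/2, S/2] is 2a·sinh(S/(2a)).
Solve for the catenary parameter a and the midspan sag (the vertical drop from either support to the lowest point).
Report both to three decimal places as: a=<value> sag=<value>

seed: a₀ = √(S³/(24(L−S))) = √(189.388³/(24·53.356)) = 72.833543
iter 1: u=1.300143  f(a)=+4.695e+00  f'(a)=-1.728e+00  a ← 72.833543 − (+4.695e+00/-1.728e+00) = 75.550404
iter 2: u=1.253388  f(a)=+2.755e-01  f'(a)=-1.531e+00  a ← 75.550404 − (+2.755e-01/-1.531e+00) = 75.730379
iter 3: u=1.250410  f(a)=+1.079e-03  f'(a)=-1.519e+00  a ← 75.730379 − (+1.079e-03/-1.519e+00) = 75.731090
iter 4: u=1.250398  f(a)=+1.671e-08  f'(a)=-1.519e+00  a ← 75.731090 − (+1.671e-08/-1.519e+00) = 75.731090
iter 5: u=1.250398  f(a)=+0.000e+00  f'(a)=-1.519e+00  a ← 75.731090 − (+0.000e+00/-1.519e+00) = 75.731090
converged: |Δa| < 1e-12 after 5 iterations
sag = a·(cosh(S/(2a)) − 1) = 75.731090·(cosh(1.250398) − 1) = 67.329598
T_max/T_min = cosh(S/(2a)) = 1.889062

a=75.731 sag=67.330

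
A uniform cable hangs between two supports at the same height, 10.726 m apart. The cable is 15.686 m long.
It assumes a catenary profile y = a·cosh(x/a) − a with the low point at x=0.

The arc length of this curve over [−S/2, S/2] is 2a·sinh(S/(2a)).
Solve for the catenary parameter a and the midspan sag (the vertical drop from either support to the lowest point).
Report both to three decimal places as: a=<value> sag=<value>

a=3.423 sag=5.135

seed: a₀ = √(S³/(24(L−S))) = √(10.726³/(24·4.960)) = 3.219662
iter 1: u=1.665703  f(a)=+7.353e-01  f'(a)=-4.025e+00  a ← 3.219662 − (+7.353e-01/-4.025e+00) = 3.402350
iter 2: u=1.576263  f(a)=+6.723e-02  f'(a)=-3.320e+00  a ← 3.402350 − (+6.723e-02/-3.320e+00) = 3.422600
iter 3: u=1.566937  f(a)=+6.869e-04  f'(a)=-3.252e+00  a ← 3.422600 − (+6.869e-04/-3.252e+00) = 3.422812
iter 4: u=1.566841  f(a)=+7.331e-08  f'(a)=-3.252e+00  a ← 3.422812 − (+7.331e-08/-3.252e+00) = 3.422812
iter 5: u=1.566841  f(a)=+3.553e-15  f'(a)=-3.252e+00  a ← 3.422812 − (+3.553e-15/-3.252e+00) = 3.422812
converged: |Δa| < 1e-12 after 5 iterations
sag = a·(cosh(S/(2a)) − 1) = 3.422812·(cosh(1.566841) − 1) = 5.134541
T_max/T_min = cosh(S/(2a)) = 2.500095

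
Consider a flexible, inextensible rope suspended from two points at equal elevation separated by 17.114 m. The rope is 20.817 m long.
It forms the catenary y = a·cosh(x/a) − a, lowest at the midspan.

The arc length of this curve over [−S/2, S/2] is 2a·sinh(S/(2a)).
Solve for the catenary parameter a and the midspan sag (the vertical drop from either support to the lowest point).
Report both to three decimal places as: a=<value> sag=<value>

a=7.743 sag=5.230

seed: a₀ = √(S³/(24(L−S))) = √(17.114³/(24·3.703)) = 7.510084
iter 1: u=1.139401  f(a)=+2.479e-01  f'(a)=-1.120e+00  a ← 7.510084 − (+2.479e-01/-1.120e+00) = 7.731405
iter 2: u=1.106785  f(a)=+1.138e-02  f'(a)=-1.020e+00  a ← 7.731405 − (+1.138e-02/-1.020e+00) = 7.742569
iter 3: u=1.105189  f(a)=+2.654e-05  f'(a)=-1.015e+00  a ← 7.742569 − (+2.654e-05/-1.015e+00) = 7.742595
iter 4: u=1.105185  f(a)=+1.451e-10  f'(a)=-1.015e+00  a ← 7.742595 − (+1.451e-10/-1.015e+00) = 7.742595
iter 5: u=1.105185  f(a)=-3.553e-15  f'(a)=-1.015e+00  a ← 7.742595 − (-3.553e-15/-1.015e+00) = 7.742595
converged: |Δa| < 1e-12 after 5 iterations
sag = a·(cosh(S/(2a)) − 1) = 7.742595·(cosh(1.105185) − 1) = 5.229862
T_max/T_min = cosh(S/(2a)) = 1.675466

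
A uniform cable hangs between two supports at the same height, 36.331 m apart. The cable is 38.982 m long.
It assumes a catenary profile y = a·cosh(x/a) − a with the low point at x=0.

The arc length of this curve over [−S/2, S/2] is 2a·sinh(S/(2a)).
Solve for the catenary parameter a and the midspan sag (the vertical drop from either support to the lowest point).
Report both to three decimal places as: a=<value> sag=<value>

a=27.750 sag=6.161

seed: a₀ = √(S³/(24(L−S))) = √(36.331³/(24·2.651)) = 27.453995
iter 1: u=0.661671  f(a)=+5.864e-02  f'(a)=-2.017e-01  a ← 27.453995 − (+5.864e-02/-2.017e-01) = 27.744707
iter 2: u=0.654737  f(a)=+9.444e-04  f'(a)=-1.953e-01  a ← 27.744707 − (+9.444e-04/-1.953e-01) = 27.749544
iter 3: u=0.654623  f(a)=+2.539e-07  f'(a)=-1.952e-01  a ← 27.749544 − (+2.539e-07/-1.952e-01) = 27.749545
iter 4: u=0.654623  f(a)=+2.132e-14  f'(a)=-1.952e-01  a ← 27.749545 − (+2.132e-14/-1.952e-01) = 27.749545
converged: |Δa| < 1e-12 after 4 iterations
sag = a·(cosh(S/(2a)) − 1) = 27.749545·(cosh(0.654623) − 1) = 6.161166
T_max/T_min = cosh(S/(2a)) = 1.222028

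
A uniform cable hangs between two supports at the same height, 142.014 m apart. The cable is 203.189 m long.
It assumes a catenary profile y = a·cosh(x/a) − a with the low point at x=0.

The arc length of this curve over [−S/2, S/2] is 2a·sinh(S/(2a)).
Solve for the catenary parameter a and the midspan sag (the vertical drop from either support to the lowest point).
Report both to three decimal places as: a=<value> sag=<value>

seed: a₀ = √(S³/(24(L−S))) = √(142.014³/(24·61.175)) = 44.167633
iter 1: u=1.607670  f(a)=+8.410e+00  f'(a)=-3.555e+00  a ← 44.167633 − (+8.410e+00/-3.555e+00) = 46.533032
iter 2: u=1.525948  f(a)=+7.229e-01  f'(a)=-2.968e+00  a ← 46.533032 − (+7.229e-01/-2.968e+00) = 46.776559
iter 3: u=1.518004  f(a)=+6.450e-03  f'(a)=-2.916e+00  a ← 46.776559 − (+6.450e-03/-2.916e+00) = 46.778771
iter 4: u=1.517932  f(a)=+5.236e-07  f'(a)=-2.915e+00  a ← 46.778771 − (+5.236e-07/-2.915e+00) = 46.778771
iter 5: u=1.517932  f(a)=+0.000e+00  f'(a)=-2.915e+00  a ← 46.778771 − (+0.000e+00/-2.915e+00) = 46.778771
converged: |Δa| < 1e-12 after 5 iterations
sag = a·(cosh(S/(2a)) − 1) = 46.778771·(cosh(1.517932) − 1) = 65.067980
T_max/T_min = cosh(S/(2a)) = 2.390972

a=46.779 sag=65.068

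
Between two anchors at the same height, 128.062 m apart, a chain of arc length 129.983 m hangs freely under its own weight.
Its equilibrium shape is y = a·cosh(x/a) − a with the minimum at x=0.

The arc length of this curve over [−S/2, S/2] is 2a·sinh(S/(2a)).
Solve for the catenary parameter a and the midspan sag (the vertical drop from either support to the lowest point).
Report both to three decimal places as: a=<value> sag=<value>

seed: a₀ = √(S³/(24(L−S))) = √(128.062³/(24·1.921)) = 213.432778
iter 1: u=0.300005  f(a)=+8.663e-03  f'(a)=-1.816e-02  a ← 213.432778 − (+8.663e-03/-1.816e-02) = 213.909743
iter 2: u=0.299337  f(a)=+2.913e-05  f'(a)=-1.804e-02  a ← 213.909743 − (+2.913e-05/-1.804e-02) = 213.911357
iter 3: u=0.299334  f(a)=+3.317e-10  f'(a)=-1.804e-02  a ← 213.911357 − (+3.317e-10/-1.804e-02) = 213.911357
iter 4: u=0.299334  f(a)=+0.000e+00  f'(a)=-1.804e-02  a ← 213.911357 − (+0.000e+00/-1.804e-02) = 213.911357
converged: |Δa| < 1e-12 after 4 iterations
sag = a·(cosh(S/(2a)) − 1) = 213.911357·(cosh(0.299334) − 1) = 9.655107
T_max/T_min = cosh(S/(2a)) = 1.045136

a=213.911 sag=9.655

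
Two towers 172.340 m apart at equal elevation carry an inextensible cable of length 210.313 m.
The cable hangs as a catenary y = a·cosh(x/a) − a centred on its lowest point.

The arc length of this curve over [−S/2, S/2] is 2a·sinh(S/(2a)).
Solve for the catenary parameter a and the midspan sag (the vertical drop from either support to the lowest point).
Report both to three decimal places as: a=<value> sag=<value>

seed: a₀ = √(S³/(24(L−S))) = √(172.340³/(24·37.973)) = 74.943860
iter 1: u=1.149794  f(a)=+2.591e+00  f'(a)=-1.154e+00  a ← 74.943860 − (+2.591e+00/-1.154e+00) = 77.189038
iter 2: u=1.116350  f(a)=+1.210e-01  f'(a)=-1.048e+00  a ← 77.189038 − (+1.210e-01/-1.048e+00) = 77.304430
iter 3: u=1.114684  f(a)=+2.924e-04  f'(a)=-1.043e+00  a ← 77.304430 − (+2.924e-04/-1.043e+00) = 77.304711
iter 4: u=1.114680  f(a)=+1.717e-09  f'(a)=-1.043e+00  a ← 77.304711 − (+1.717e-09/-1.043e+00) = 77.304711
iter 5: u=1.114680  f(a)=-2.842e-14  f'(a)=-1.043e+00  a ← 77.304711 − (-2.842e-14/-1.043e+00) = 77.304711
converged: |Δa| < 1e-12 after 5 iterations
sag = a·(cosh(S/(2a)) − 1) = 77.304711·(cosh(1.114680) − 1) = 53.209303
T_max/T_min = cosh(S/(2a)) = 1.688306

a=77.305 sag=53.209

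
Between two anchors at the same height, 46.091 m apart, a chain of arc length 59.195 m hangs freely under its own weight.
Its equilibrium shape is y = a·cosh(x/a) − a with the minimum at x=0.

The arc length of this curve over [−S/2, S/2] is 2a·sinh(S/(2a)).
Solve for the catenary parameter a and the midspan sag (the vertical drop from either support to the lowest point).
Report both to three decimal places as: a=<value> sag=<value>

seed: a₀ = √(S³/(24(L−S))) = √(46.091³/(24·13.104)) = 17.644796
iter 1: u=1.306079  f(a)=+1.164e+00  f'(a)=-1.755e+00  a ← 17.644796 − (+1.164e+00/-1.755e+00) = 18.308278
iter 2: u=1.258748  f(a)=+6.888e-02  f'(a)=-1.553e+00  a ← 18.308278 − (+6.888e-02/-1.553e+00) = 18.352646
iter 3: u=1.255705  f(a)=+2.747e-04  f'(a)=-1.540e+00  a ← 18.352646 − (+2.747e-04/-1.540e+00) = 18.352824
iter 4: u=1.255692  f(a)=+4.409e-09  f'(a)=-1.540e+00  a ← 18.352824 − (+4.409e-09/-1.540e+00) = 18.352824
iter 5: u=1.255692  f(a)=+0.000e+00  f'(a)=-1.540e+00  a ← 18.352824 − (+0.000e+00/-1.540e+00) = 18.352824
converged: |Δa| < 1e-12 after 5 iterations
sag = a·(cosh(S/(2a)) − 1) = 18.352824·(cosh(1.255692) − 1) = 16.473002
T_max/T_min = cosh(S/(2a)) = 1.897573

a=18.353 sag=16.473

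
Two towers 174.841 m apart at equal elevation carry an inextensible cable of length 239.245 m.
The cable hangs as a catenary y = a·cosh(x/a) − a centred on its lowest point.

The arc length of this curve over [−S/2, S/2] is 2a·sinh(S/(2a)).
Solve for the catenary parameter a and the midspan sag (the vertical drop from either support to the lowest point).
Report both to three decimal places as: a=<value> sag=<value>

seed: a₀ = √(S³/(24(L−S))) = √(174.841³/(24·64.404)) = 58.803460
iter 1: u=1.486656  f(a)=+7.503e+00  f'(a)=-2.714e+00  a ← 58.803460 − (+7.503e+00/-2.714e+00) = 61.567709
iter 2: u=1.419908  f(a)=+5.615e-01  f'(a)=-2.322e+00  a ← 61.567709 − (+5.615e-01/-2.322e+00) = 61.809533
iter 3: u=1.414353  f(a)=+3.707e-03  f'(a)=-2.291e+00  a ← 61.809533 − (+3.707e-03/-2.291e+00) = 61.811151
iter 4: u=1.414316  f(a)=+1.639e-07  f'(a)=-2.291e+00  a ← 61.811151 − (+1.639e-07/-2.291e+00) = 61.811151
iter 5: u=1.414316  f(a)=-2.842e-14  f'(a)=-2.291e+00  a ← 61.811151 − (-2.842e-14/-2.291e+00) = 61.811151
converged: |Δa| < 1e-12 after 5 iterations
sag = a·(cosh(S/(2a)) − 1) = 61.811151·(cosh(1.414316) − 1) = 72.837135
T_max/T_min = cosh(S/(2a)) = 2.178382

a=61.811 sag=72.837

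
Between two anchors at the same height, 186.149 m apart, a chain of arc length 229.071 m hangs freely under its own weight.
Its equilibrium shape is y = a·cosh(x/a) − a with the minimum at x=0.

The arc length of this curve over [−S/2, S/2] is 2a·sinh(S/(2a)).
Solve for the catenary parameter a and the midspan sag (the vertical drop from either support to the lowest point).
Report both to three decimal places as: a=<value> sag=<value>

seed: a₀ = √(S³/(24(L−S))) = √(186.149³/(24·42.922)) = 79.130783
iter 1: u=1.176211  f(a)=+3.069e+00  f'(a)=-1.243e+00  a ← 79.130783 − (+3.069e+00/-1.243e+00) = 81.600562
iter 2: u=1.140611  f(a)=+1.495e-01  f'(a)=-1.124e+00  a ← 81.600562 − (+1.495e-01/-1.124e+00) = 81.733583
iter 3: u=1.138755  f(a)=+3.953e-04  f'(a)=-1.118e+00  a ← 81.733583 − (+3.953e-04/-1.118e+00) = 81.733937
iter 4: u=1.138750  f(a)=+2.778e-09  f'(a)=-1.118e+00  a ← 81.733937 − (+2.778e-09/-1.118e+00) = 81.733937
iter 5: u=1.138750  f(a)=+2.842e-14  f'(a)=-1.118e+00  a ← 81.733937 − (+2.842e-14/-1.118e+00) = 81.733937
converged: |Δa| < 1e-12 after 5 iterations
sag = a·(cosh(S/(2a)) − 1) = 81.733937·(cosh(1.138750) − 1) = 58.974333
T_max/T_min = cosh(S/(2a)) = 1.721540

a=81.734 sag=58.974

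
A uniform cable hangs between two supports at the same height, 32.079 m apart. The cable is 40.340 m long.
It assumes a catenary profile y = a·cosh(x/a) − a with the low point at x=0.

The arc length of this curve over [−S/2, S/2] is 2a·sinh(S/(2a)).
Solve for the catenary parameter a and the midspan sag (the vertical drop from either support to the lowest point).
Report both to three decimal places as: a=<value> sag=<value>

seed: a₀ = √(S³/(24(L−S))) = √(32.079³/(24·8.261)) = 12.903553
iter 1: u=1.243030  f(a)=+6.622e-01  f'(a)=-1.489e+00  a ← 12.903553 − (+6.622e-01/-1.489e+00) = 13.348134
iter 2: u=1.201629  f(a)=+3.576e-02  f'(a)=-1.333e+00  a ← 13.348134 − (+3.576e-02/-1.333e+00) = 13.374972
iter 3: u=1.199217  f(a)=+1.175e-04  f'(a)=-1.324e+00  a ← 13.374972 − (+1.175e-04/-1.324e+00) = 13.375060
iter 4: u=1.199210  f(a)=+1.277e-09  f'(a)=-1.324e+00  a ← 13.375060 − (+1.277e-09/-1.324e+00) = 13.375060
iter 5: u=1.199210  f(a)=-7.105e-15  f'(a)=-1.324e+00  a ← 13.375060 − (-7.105e-15/-1.324e+00) = 13.375060
converged: |Δa| < 1e-12 after 5 iterations
sag = a·(cosh(S/(2a)) − 1) = 13.375060·(cosh(1.199210) − 1) = 10.826616
T_max/T_min = cosh(S/(2a)) = 1.809463

a=13.375 sag=10.827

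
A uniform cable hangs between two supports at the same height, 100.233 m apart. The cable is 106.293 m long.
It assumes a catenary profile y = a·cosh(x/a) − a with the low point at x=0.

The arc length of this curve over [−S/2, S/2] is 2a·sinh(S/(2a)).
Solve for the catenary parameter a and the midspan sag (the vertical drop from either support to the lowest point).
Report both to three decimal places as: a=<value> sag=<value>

seed: a₀ = √(S³/(24(L−S))) = √(100.233³/(24·6.060)) = 83.209739
iter 1: u=0.602291  f(a)=+1.109e-01  f'(a)=-1.510e-01  a ← 83.209739 − (+1.109e-01/-1.510e-01) = 83.943928
iter 2: u=0.597024  f(a)=+1.484e-03  f'(a)=-1.470e-01  a ← 83.943928 − (+1.484e-03/-1.470e-01) = 83.954027
iter 3: u=0.596952  f(a)=+2.742e-07  f'(a)=-1.469e-01  a ← 83.954027 − (+2.742e-07/-1.469e-01) = 83.954029
iter 4: u=0.596952  f(a)=+1.421e-14  f'(a)=-1.469e-01  a ← 83.954029 − (+1.421e-14/-1.469e-01) = 83.954029
converged: |Δa| < 1e-12 after 4 iterations
sag = a·(cosh(S/(2a)) − 1) = 83.954029·(cosh(0.596952) − 1) = 15.408084
T_max/T_min = cosh(S/(2a)) = 1.183530

a=83.954 sag=15.408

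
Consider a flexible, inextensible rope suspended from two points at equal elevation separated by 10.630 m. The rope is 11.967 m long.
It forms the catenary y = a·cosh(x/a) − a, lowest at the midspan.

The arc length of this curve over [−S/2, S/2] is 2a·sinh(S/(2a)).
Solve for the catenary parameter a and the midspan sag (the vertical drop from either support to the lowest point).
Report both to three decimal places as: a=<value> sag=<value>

seed: a₀ = √(S³/(24(L−S))) = √(10.630³/(24·1.337)) = 6.118269
iter 1: u=0.868710  f(a)=+5.136e-02  f'(a)=-4.709e-01  a ← 6.118269 − (+5.136e-02/-4.709e-01) = 6.227339
iter 2: u=0.853495  f(a)=+1.406e-03  f'(a)=-4.455e-01  a ← 6.227339 − (+1.406e-03/-4.455e-01) = 6.230494
iter 3: u=0.853062  f(a)=+1.118e-06  f'(a)=-4.448e-01  a ← 6.230494 − (+1.118e-06/-4.448e-01) = 6.230497
iter 4: u=0.853062  f(a)=+7.123e-13  f'(a)=-4.448e-01  a ← 6.230497 − (+7.123e-13/-4.448e-01) = 6.230497
converged: |Δa| < 1e-12 after 4 iterations
sag = a·(cosh(S/(2a)) − 1) = 6.230497·(cosh(0.853062) − 1) = 2.407869
T_max/T_min = cosh(S/(2a)) = 1.386465

a=6.230 sag=2.408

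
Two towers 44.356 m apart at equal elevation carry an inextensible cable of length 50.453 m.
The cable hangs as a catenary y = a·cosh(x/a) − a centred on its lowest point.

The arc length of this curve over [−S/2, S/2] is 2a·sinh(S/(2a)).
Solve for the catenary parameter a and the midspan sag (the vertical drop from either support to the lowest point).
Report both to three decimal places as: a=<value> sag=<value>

seed: a₀ = √(S³/(24(L−S))) = √(44.356³/(24·6.097)) = 24.421079
iter 1: u=0.908150  f(a)=+2.564e-01  f'(a)=-5.417e-01  a ← 24.421079 − (+2.564e-01/-5.417e-01) = 24.894400
iter 2: u=0.890883  f(a)=+7.644e-03  f'(a)=-5.099e-01  a ← 24.894400 − (+7.644e-03/-5.099e-01) = 24.909393
iter 3: u=0.890347  f(a)=+7.257e-06  f'(a)=-5.089e-01  a ← 24.909393 − (+7.257e-06/-5.089e-01) = 24.909407
iter 4: u=0.890346  f(a)=+6.558e-12  f'(a)=-5.089e-01  a ← 24.909407 − (+6.558e-12/-5.089e-01) = 24.909407
converged: |Δa| < 1e-12 after 4 iterations
sag = a·(cosh(S/(2a)) − 1) = 24.909407·(cosh(0.890346) − 1) = 10.542742
T_max/T_min = cosh(S/(2a)) = 1.423243

a=24.909 sag=10.543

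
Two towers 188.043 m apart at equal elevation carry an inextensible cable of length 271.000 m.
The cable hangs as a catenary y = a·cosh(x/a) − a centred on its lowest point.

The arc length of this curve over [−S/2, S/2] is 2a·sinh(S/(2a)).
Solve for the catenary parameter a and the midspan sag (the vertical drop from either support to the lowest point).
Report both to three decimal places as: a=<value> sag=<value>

seed: a₀ = √(S³/(24(L−S))) = √(188.043³/(24·82.957)) = 57.790123
iter 1: u=1.626948  f(a)=+1.170e+01  f'(a)=-3.706e+00  a ← 57.790123 − (+1.170e+01/-3.706e+00) = 60.946083
iter 2: u=1.542700  f(a)=+1.027e+00  f'(a)=-3.082e+00  a ← 60.946083 − (+1.027e+00/-3.082e+00) = 61.279169
iter 3: u=1.534314  f(a)=+9.587e-03  f'(a)=-3.025e+00  a ← 61.279169 − (+9.587e-03/-3.025e+00) = 61.282338
iter 4: u=1.534235  f(a)=+8.533e-07  f'(a)=-3.024e+00  a ← 61.282338 − (+8.533e-07/-3.024e+00) = 61.282339
iter 5: u=1.534235  f(a)=-5.684e-14  f'(a)=-3.024e+00  a ← 61.282339 − (-5.684e-14/-3.024e+00) = 61.282339
converged: |Δa| < 1e-12 after 5 iterations
sag = a·(cosh(S/(2a)) − 1) = 61.282339·(cosh(1.534235) − 1) = 87.431397
T_max/T_min = cosh(S/(2a)) = 2.426698

a=61.282 sag=87.431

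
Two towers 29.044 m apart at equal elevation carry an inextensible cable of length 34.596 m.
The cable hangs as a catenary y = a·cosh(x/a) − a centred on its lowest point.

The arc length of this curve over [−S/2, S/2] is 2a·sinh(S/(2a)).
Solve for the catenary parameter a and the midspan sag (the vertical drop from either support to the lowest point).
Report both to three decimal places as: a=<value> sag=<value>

seed: a₀ = √(S³/(24(L−S))) = √(29.044³/(24·5.552)) = 13.559831
iter 1: u=1.070957  f(a)=+3.272e-01  f'(a)=-9.167e-01  a ← 13.559831 − (+3.272e-01/-9.167e-01) = 13.916778
iter 2: u=1.043489  f(a)=+1.337e-02  f'(a)=-8.432e-01  a ← 13.916778 − (+1.337e-02/-8.432e-01) = 13.932629
iter 3: u=1.042301  f(a)=+2.440e-05  f'(a)=-8.402e-01  a ← 13.932629 − (+2.440e-05/-8.402e-01) = 13.932658
iter 4: u=1.042299  f(a)=+8.168e-11  f'(a)=-8.402e-01  a ← 13.932658 − (+8.168e-11/-8.402e-01) = 13.932658
iter 5: u=1.042299  f(a)=-7.105e-15  f'(a)=-8.402e-01  a ← 13.932658 − (-7.105e-15/-8.402e-01) = 13.932658
converged: |Δa| < 1e-12 after 5 iterations
sag = a·(cosh(S/(2a)) − 1) = 13.932658·(cosh(1.042299) − 1) = 8.278595
T_max/T_min = cosh(S/(2a)) = 1.594186

a=13.933 sag=8.279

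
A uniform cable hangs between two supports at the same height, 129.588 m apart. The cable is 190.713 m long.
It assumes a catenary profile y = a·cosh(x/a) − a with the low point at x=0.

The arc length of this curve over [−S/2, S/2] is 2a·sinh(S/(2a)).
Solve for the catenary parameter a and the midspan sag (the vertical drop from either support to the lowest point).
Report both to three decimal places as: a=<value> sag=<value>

a=40.990 sag=62.803

seed: a₀ = √(S³/(24(L−S))) = √(129.588³/(24·61.125)) = 38.515197
iter 1: u=1.682297  f(a)=+9.256e+00  f'(a)=-4.168e+00  a ← 38.515197 − (+9.256e+00/-4.168e+00) = 40.735861
iter 2: u=1.590589  f(a)=+8.609e-01  f'(a)=-3.426e+00  a ← 40.735861 − (+8.609e-01/-3.426e+00) = 40.987153
iter 3: u=1.580837  f(a)=+9.133e-03  f'(a)=-3.353e+00  a ← 40.987153 − (+9.133e-03/-3.353e+00) = 40.989876
iter 4: u=1.580732  f(a)=+1.052e-06  f'(a)=-3.353e+00  a ← 40.989876 − (+1.052e-06/-3.353e+00) = 40.989876
iter 5: u=1.580732  f(a)=+5.684e-14  f'(a)=-3.353e+00  a ← 40.989876 − (+5.684e-14/-3.353e+00) = 40.989876
converged: |Δa| < 1e-12 after 5 iterations
sag = a·(cosh(S/(2a)) − 1) = 40.989876·(cosh(1.580732) − 1) = 62.803341
T_max/T_min = cosh(S/(2a)) = 2.532167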